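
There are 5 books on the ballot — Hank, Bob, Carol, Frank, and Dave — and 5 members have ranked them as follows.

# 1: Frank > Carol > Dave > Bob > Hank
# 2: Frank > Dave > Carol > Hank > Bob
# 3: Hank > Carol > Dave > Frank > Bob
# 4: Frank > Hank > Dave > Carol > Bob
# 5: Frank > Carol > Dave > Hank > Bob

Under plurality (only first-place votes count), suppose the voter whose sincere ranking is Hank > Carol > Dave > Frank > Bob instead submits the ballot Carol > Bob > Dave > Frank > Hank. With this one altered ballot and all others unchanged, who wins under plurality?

Frank

First-place totals with the altered ballot: Hank 0, Bob 0, Carol 1, Frank 4, Dave 0.
The winner is unchanged: still Frank.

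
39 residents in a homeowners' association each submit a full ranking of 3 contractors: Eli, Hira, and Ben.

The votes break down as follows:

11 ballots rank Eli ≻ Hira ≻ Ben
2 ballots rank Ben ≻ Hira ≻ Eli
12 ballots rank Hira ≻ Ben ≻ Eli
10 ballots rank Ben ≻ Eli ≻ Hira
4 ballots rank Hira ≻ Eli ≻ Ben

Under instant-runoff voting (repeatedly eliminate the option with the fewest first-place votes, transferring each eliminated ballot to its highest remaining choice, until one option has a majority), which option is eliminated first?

Eli

Round 1: Hira 16, Ben 12, Eli 11. Eli has the fewest and is eliminated.
Round 2: Hira 27, Ben 12. Hira has a majority.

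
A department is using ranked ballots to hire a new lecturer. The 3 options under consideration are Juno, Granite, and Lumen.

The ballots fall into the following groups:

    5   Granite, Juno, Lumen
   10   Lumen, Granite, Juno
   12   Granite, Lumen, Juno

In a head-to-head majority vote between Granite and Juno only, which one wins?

Granite

Ballots ranking Granite above Juno: 5+10+12 = 27.
Ballots ranking Juno above Granite: 0.
Granite wins the head-to-head, 27–0.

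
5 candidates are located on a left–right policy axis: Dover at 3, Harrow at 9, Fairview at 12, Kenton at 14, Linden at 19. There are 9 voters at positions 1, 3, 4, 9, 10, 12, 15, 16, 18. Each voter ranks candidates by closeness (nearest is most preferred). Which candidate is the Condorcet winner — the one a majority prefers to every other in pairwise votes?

Harrow

With single-peaked preferences on a line, the Condorcet winner is the candidate closest to the median voter.
The median voter (position 10) is closest to Harrow at 9.
Check: Harrow vs Linden — voters closer to Harrow: 6 of 9.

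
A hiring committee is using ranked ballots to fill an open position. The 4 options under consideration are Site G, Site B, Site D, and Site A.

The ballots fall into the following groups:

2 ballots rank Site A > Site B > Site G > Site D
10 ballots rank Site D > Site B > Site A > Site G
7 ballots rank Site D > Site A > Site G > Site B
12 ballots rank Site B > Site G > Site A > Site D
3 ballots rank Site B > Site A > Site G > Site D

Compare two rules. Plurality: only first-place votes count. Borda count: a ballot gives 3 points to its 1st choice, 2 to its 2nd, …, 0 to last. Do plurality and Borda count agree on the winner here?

No

Plurality first-place counts: Site G 0, Site B 15, Site D 17, Site A 2 → Site D.
Borda totals: Site G 36, Site B 69, Site D 51, Site A 48 → Site B.
The two rules disagree: plurality picks Site D, Borda picks Site B.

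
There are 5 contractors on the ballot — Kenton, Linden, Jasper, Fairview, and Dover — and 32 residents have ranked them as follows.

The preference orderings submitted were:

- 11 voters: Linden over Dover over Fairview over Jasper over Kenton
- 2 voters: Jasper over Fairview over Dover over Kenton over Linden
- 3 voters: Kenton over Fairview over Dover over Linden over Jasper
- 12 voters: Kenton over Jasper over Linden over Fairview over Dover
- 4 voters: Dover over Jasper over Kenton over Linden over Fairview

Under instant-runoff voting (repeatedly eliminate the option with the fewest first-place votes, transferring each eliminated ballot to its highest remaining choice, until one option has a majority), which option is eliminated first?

Fairview

Round 1: Kenton 15, Linden 11, Dover 4, Jasper 2, Fairview 0. Fairview has the fewest and is eliminated.
Round 2: Kenton 15, Linden 11, Dover 4, Jasper 2. Jasper has the fewest and is eliminated.
Round 3: Kenton 15, Linden 11, Dover 6. Dover has the fewest and is eliminated.
Round 4: Kenton 21, Linden 11. Kenton has a majority.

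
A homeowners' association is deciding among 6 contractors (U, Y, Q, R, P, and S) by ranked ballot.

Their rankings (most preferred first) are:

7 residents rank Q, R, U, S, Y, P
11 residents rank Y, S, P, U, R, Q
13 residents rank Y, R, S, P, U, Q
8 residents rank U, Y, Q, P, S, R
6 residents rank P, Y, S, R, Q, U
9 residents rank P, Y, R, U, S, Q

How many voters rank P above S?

23

Ballots ranking P above S: 8+6+9 = 23.
Ballots ranking S above P: 7+11+13 = 31.
So 23 of 54 voters prefer P to S.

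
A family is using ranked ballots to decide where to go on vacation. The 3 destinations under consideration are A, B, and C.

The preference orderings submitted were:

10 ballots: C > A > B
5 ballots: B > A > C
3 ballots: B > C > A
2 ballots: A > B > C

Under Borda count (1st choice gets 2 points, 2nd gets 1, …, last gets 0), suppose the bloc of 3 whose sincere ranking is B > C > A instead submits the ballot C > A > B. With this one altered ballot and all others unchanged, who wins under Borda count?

C

Borda totals with the altered ballot: A 22, B 12, C 26.
The winner is unchanged: still C.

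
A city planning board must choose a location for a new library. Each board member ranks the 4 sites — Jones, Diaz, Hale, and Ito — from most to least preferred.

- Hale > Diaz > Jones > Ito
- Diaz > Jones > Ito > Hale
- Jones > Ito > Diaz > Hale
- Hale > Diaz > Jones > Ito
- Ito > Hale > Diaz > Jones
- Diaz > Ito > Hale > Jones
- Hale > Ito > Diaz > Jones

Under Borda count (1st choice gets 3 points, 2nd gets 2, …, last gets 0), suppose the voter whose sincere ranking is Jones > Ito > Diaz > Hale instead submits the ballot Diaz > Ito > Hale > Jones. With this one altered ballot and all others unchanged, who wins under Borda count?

Diaz

Borda totals with the altered ballot: Jones 4, Diaz 15, Hale 13, Ito 10.
The winner is unchanged: still Diaz.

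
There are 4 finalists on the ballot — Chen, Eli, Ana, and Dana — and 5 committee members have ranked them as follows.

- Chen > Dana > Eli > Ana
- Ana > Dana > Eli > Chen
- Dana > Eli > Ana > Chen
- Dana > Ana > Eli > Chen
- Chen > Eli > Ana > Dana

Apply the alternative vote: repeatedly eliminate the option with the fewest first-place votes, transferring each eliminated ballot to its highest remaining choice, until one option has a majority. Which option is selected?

Round 1: Chen 2, Dana 2, Ana 1, Eli 0. Eli has the fewest and is eliminated.
Round 2: Chen 2, Dana 2, Ana 1. Ana has the fewest and is eliminated.
Round 3: Dana 3, Chen 2. Dana has a majority.

Dana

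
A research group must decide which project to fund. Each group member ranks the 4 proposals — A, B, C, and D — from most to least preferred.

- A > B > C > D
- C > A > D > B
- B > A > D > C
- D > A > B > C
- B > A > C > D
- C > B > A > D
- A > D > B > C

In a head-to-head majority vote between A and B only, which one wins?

Ballots ranking A above B: 4.
Ballots ranking B above A: 3.
A wins the head-to-head, 4–3.

A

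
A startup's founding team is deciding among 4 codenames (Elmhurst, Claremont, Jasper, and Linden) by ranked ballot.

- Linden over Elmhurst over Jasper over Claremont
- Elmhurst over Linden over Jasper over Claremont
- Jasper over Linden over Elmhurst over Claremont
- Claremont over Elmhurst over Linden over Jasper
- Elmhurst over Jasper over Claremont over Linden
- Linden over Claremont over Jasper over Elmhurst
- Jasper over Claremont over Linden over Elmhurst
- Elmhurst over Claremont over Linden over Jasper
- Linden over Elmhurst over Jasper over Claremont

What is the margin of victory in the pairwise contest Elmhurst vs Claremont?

Ballots ranking Elmhurst above Claremont: 6.
Ballots ranking Claremont above Elmhurst: 3.
Elmhurst wins 6–3, a margin of 3.

3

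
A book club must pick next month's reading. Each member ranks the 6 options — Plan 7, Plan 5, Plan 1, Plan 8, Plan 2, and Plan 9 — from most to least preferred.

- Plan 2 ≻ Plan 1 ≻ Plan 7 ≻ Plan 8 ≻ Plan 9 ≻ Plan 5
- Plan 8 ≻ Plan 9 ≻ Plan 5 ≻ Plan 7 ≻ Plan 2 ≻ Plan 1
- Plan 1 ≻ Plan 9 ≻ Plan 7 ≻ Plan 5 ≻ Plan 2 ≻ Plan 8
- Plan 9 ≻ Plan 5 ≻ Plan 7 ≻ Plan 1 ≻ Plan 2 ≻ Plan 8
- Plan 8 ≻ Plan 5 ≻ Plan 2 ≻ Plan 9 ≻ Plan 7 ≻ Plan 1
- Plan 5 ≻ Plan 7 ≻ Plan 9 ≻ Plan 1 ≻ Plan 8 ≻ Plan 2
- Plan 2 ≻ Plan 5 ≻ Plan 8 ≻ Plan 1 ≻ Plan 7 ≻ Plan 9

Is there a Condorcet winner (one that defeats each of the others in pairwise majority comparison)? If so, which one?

Head-to-head results (7 voters total):
Plan 7 vs Plan 5: Plan 5 wins 5–2.
Plan 7 vs Plan 1: Plan 7 wins 4–3.
Plan 7 vs Plan 8: Plan 7 wins 4–3.
Plan 7 vs Plan 2: Plan 7 wins 4–3.
Plan 7 vs Plan 9: Plan 9 wins 4–3.
Plan 5 vs Plan 1: Plan 5 wins 5–2.
Plan 5 vs Plan 8: Plan 5 wins 4–3.
Plan 5 vs Plan 2: Plan 5 wins 5–2.
Plan 5 vs Plan 9: Plan 9 wins 4–3.
Plan 1 vs Plan 8: Plan 1 wins 4–3.
Plan 1 vs Plan 2: Plan 2 wins 4–3.
Plan 1 vs Plan 9: Plan 9 wins 4–3.
Plan 8 vs Plan 2: Plan 2 wins 4–3.
Plan 8 vs Plan 9: Plan 8 wins 4–3.
Plan 2 vs Plan 9: Plan 9 wins 4–3.
No candidate beats all others: Plan 7 beats Plan 8 beats Plan 9 beats Plan 7, a majority cycle.

There is no Condorcet winner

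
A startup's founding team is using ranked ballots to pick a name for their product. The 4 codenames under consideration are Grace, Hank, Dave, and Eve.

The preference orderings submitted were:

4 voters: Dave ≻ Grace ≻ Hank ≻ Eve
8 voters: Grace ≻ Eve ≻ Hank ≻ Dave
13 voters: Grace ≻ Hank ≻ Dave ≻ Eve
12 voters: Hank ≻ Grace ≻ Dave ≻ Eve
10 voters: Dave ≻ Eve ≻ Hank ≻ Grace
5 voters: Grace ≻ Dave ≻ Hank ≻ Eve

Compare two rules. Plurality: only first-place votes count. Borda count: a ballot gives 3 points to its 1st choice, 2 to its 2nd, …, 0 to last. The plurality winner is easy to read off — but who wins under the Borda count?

Plurality first-place counts: Grace 26, Hank 12, Dave 14, Eve 0 → Grace.
Borda totals: Grace 110, Hank 89, Dave 77, Eve 36 → Grace.

Grace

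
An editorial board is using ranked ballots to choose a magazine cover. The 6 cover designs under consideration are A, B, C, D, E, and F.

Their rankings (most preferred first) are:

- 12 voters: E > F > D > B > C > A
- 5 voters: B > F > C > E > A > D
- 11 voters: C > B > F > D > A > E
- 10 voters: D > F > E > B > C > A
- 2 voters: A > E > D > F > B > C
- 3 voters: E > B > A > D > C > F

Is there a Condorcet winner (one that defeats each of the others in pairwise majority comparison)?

Yes

Head-to-head results (43 voters total):
A vs B: B wins 41–2.
A vs C: C wins 38–5.
A vs D: D wins 33–10.
A vs E: E wins 30–13.
A vs F: F wins 38–5.
B vs C: B wins 32–11.
B vs D: D wins 24–19.
B vs E: E wins 27–16.
B vs F: F wins 24–19.
C vs D: D wins 27–16.
C vs E: E wins 27–16.
C vs F: F wins 29–14.
D vs E: E wins 22–21.
D vs F: F wins 28–15.
E vs F: F wins 26–17.
F beats each rival — A (38–5), B (24–19), C (29–14), D (28–15), E (26–17) — so F is the Condorcet winner.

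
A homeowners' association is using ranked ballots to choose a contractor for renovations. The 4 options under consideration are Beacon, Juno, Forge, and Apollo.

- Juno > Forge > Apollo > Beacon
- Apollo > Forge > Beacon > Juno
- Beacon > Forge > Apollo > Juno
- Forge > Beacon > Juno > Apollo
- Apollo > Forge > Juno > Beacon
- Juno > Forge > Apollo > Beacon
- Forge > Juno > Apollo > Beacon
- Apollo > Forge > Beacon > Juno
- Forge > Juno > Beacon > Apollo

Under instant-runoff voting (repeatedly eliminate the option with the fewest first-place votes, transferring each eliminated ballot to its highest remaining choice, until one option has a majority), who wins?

Forge

Round 1: Forge 3, Apollo 3, Juno 2, Beacon 1. Beacon has the fewest and is eliminated.
Round 2: Forge 4, Apollo 3, Juno 2. Juno has the fewest and is eliminated.
Round 3: Forge 6, Apollo 3. Forge has a majority.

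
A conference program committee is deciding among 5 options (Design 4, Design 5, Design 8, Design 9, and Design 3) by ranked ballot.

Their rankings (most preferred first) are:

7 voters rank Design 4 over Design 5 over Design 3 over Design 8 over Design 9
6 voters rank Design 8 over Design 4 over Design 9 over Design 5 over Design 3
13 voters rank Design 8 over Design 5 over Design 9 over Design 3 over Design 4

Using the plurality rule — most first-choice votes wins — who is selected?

Design 8

First-place vote totals:
  Design 4: 7
  Design 5: 0
  Design 8: 19
  Design 9: 0
  Design 3: 0
Design 8 has the most first-place votes.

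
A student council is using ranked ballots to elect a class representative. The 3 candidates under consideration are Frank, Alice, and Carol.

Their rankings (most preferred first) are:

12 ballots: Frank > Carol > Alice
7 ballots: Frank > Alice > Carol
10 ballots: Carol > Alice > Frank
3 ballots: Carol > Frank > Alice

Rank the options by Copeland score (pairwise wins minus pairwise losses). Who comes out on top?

Pairwise results:
  Frank vs Alice: Frank wins 22–10.
  Frank vs Carol: Frank wins 19–13.
  Alice vs Carol: Carol wins 25–7.
Copeland scores (wins − losses):
  Frank: 2 − 0 = 2
  Alice: 0 − 2 = -2
  Carol: 1 − 1 = 0
Frank has the best Copeland score.

Frank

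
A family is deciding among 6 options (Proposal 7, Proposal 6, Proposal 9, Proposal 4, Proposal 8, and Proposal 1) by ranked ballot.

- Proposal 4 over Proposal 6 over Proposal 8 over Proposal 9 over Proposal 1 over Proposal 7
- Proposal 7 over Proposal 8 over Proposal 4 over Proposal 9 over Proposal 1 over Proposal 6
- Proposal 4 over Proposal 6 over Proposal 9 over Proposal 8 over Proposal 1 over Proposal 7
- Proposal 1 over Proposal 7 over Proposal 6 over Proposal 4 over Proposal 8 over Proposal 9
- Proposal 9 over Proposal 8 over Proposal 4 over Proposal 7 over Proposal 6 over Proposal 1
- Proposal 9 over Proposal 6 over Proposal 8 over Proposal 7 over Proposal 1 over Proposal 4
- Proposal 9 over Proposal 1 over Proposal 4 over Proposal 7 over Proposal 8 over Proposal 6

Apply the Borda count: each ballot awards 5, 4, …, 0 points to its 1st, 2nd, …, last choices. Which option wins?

Borda scores:
  Proposal 7: 0 + 5 + 0 + 4 + 2 + 2 + 2 = 15
  Proposal 6: 4 + 0 + 4 + 3 + 1 + 4 + 0 = 16
  Proposal 9: 2 + 2 + 3 + 0 + 5 + 5 + 5 = 22
  Proposal 4: 5 + 3 + 5 + 2 + 3 + 0 + 3 = 21
  Proposal 8: 3 + 4 + 2 + 1 + 4 + 3 + 1 = 18
  Proposal 1: 1 + 1 + 1 + 5 + 0 + 1 + 4 = 13
Proposal 9 has the highest total.

Proposal 9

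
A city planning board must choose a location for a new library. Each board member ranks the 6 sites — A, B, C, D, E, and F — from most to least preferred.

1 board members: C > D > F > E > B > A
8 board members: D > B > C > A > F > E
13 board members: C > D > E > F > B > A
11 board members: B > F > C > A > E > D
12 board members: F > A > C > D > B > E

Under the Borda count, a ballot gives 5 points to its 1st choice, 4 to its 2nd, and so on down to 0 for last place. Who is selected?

Borda scores:
  A: 0 + 8·2 + 13·0 + 11·2 + 12·4 = 86
  B: 1 + 8·4 + 13·1 + 11·5 + 12·1 = 113
  C: 5 + 8·3 + 13·5 + 11·3 + 12·3 = 163
  D: 4 + 8·5 + 13·4 + 11·0 + 12·2 = 120
  E: 2 + 8·0 + 13·3 + 11·1 + 12·0 = 52
  F: 3 + 8·1 + 13·2 + 11·4 + 12·5 = 141
C has the highest total.

C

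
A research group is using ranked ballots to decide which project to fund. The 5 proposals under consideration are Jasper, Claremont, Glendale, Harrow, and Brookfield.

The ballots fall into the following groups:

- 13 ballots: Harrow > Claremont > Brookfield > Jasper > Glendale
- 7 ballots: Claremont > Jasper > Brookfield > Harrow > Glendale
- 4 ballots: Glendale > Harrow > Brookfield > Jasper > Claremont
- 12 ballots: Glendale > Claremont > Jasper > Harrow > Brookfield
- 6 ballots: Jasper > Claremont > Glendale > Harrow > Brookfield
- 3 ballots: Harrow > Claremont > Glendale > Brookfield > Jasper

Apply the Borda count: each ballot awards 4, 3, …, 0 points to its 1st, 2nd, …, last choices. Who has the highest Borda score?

Borda scores:
  Jasper: 13·1 + 7·3 + 4·1 + 12·2 + 6·4 + 3·0 = 86
  Claremont: 13·3 + 7·4 + 4·0 + 12·3 + 6·3 + 3·3 = 130
  Glendale: 13·0 + 7·0 + 4·4 + 12·4 + 6·2 + 3·2 = 82
  Harrow: 13·4 + 7·1 + 4·3 + 12·1 + 6·1 + 3·4 = 101
  Brookfield: 13·2 + 7·2 + 4·2 + 12·0 + 6·0 + 3·1 = 51
Claremont has the highest total.

Claremont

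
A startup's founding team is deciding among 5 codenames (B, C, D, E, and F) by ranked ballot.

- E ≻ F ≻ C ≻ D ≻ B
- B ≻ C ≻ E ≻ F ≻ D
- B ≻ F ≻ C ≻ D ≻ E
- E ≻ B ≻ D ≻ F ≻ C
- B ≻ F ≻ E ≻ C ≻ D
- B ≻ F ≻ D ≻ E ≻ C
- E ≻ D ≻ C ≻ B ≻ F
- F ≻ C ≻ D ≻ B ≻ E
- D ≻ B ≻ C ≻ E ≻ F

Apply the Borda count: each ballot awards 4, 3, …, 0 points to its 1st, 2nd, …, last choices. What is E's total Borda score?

Borda scores:
  B: 0 + 4 + 4 + 3 + 4 + 4 + 1 + 1 + 3 = 24
  C: 2 + 3 + 2 + 0 + 1 + 0 + 2 + 3 + 2 = 15
  D: 1 + 0 + 1 + 2 + 0 + 2 + 3 + 2 + 4 = 15
  E: 4 + 2 + 0 + 4 + 2 + 1 + 4 + 0 + 1 = 18
  F: 3 + 1 + 3 + 1 + 3 + 3 + 0 + 4 + 0 = 18

18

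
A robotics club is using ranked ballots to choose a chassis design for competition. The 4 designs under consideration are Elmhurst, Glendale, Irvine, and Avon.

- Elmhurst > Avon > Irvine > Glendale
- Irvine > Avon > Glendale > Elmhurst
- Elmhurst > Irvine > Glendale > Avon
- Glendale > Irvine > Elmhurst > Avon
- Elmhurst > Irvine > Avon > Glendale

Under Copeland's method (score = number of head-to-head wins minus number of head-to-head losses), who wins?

Pairwise results:
  Elmhurst vs Glendale: Elmhurst wins 3–2.
  Elmhurst vs Irvine: Elmhurst wins 3–2.
  Elmhurst vs Avon: Elmhurst wins 4–1.
  Glendale vs Irvine: Irvine wins 4–1.
  Glendale vs Avon: Avon wins 3–2.
  Irvine vs Avon: Irvine wins 4–1.
Copeland scores (wins − losses):
  Elmhurst: 3 − 0 = 3
  Glendale: 0 − 3 = -3
  Irvine: 2 − 1 = 1
  Avon: 1 − 2 = -1
Elmhurst has the best Copeland score.

Elmhurst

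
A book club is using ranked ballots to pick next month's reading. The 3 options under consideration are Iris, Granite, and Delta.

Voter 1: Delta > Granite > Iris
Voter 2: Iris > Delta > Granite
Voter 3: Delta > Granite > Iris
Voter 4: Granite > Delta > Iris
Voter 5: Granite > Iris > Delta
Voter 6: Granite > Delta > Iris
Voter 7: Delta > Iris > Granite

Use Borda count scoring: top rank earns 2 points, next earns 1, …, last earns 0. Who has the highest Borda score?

Delta

Borda scores:
  Iris: 0 + 2 + 0 + 0 + 1 + 0 + 1 = 4
  Granite: 1 + 0 + 1 + 2 + 2 + 2 + 0 = 8
  Delta: 2 + 1 + 2 + 1 + 0 + 1 + 2 = 9
Delta has the highest total.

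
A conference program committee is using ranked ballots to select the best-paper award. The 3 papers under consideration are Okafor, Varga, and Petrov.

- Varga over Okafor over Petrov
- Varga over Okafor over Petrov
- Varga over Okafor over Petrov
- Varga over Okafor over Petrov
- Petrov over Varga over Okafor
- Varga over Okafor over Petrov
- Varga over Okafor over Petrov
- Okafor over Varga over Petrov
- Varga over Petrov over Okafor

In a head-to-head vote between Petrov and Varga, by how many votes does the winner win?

Ballots ranking Petrov above Varga: 1.
Ballots ranking Varga above Petrov: 8.
Varga wins 8–1, a margin of 7.

7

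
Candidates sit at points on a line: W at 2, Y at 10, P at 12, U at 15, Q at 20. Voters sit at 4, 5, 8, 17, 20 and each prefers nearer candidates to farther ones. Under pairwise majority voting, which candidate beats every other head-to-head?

Y

With single-peaked preferences on a line, the Condorcet winner is the candidate closest to the median voter.
The median voter (position 8) is closest to Y at 10.
Check: Y vs P — voters closer to Y: 3 of 5.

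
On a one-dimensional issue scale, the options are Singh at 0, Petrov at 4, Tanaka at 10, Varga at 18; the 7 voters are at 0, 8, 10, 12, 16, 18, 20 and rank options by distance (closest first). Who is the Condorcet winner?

Tanaka

With single-peaked preferences on a line, the Condorcet winner is the candidate closest to the median voter.
The median voter (position 12) is closest to Tanaka at 10.
Check: Tanaka vs Singh — voters closer to Tanaka: 6 of 7.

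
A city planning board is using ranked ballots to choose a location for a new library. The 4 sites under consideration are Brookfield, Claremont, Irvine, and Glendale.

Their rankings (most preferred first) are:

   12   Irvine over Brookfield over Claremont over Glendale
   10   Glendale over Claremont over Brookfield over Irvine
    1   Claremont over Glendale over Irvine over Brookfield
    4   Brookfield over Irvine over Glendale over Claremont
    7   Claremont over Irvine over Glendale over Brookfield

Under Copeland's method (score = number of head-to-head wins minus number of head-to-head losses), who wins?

Claremont

Pairwise results:
  Brookfield vs Claremont: Claremont wins 18–16.
  Brookfield vs Irvine: Irvine wins 20–14.
  Brookfield vs Glendale: Glendale wins 18–16.
  Claremont vs Irvine: Claremont wins 18–16.
  Claremont vs Glendale: Claremont wins 20–14.
  Irvine vs Glendale: Irvine wins 23–11.
Copeland scores (wins − losses):
  Brookfield: 0 − 3 = -3
  Claremont: 3 − 0 = 3
  Irvine: 2 − 1 = 1
  Glendale: 1 − 2 = -1
Claremont has the best Copeland score.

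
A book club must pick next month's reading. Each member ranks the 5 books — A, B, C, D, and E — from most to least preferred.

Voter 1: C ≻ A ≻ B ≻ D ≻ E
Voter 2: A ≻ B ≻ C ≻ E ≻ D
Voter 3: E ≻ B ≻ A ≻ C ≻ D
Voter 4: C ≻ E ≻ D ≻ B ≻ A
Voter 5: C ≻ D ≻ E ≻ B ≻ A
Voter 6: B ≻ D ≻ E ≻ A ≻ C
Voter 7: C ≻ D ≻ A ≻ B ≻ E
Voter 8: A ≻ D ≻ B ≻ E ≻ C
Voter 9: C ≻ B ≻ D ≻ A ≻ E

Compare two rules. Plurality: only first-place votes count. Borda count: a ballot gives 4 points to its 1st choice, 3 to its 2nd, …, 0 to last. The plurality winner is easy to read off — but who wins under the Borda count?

Plurality first-place counts: A 2, B 1, C 5, D 0, E 1 → C.
Borda totals: A 17, B 20, C 23, D 17, E 13 → C.

C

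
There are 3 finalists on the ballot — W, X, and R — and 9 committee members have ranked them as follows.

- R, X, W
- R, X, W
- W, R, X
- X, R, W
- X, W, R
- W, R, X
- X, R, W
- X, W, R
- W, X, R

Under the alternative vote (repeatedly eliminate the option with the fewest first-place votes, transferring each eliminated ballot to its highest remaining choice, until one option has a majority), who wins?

X

Round 1: X 4, W 3, R 2. R has the fewest and is eliminated.
Round 2: X 6, W 3. X has a majority.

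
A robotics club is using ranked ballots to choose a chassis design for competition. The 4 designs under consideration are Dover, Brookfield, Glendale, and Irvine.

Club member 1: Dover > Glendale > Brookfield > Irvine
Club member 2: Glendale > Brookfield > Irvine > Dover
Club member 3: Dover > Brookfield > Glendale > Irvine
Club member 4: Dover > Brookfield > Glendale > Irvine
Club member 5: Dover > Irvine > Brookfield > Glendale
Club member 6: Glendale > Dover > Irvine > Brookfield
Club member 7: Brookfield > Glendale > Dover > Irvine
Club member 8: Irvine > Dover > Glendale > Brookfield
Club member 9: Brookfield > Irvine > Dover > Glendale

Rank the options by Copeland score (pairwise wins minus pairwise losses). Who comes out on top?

Dover

Pairwise results:
  Dover vs Brookfield: Dover wins 6–3.
  Dover vs Glendale: Dover wins 6–3.
  Dover vs Irvine: Dover wins 6–3.
  Brookfield vs Glendale: Brookfield wins 5–4.
  Brookfield vs Irvine: Brookfield wins 6–3.
  Glendale vs Irvine: Glendale wins 6–3.
Copeland scores (wins − losses):
  Dover: 3 − 0 = 3
  Brookfield: 2 − 1 = 1
  Glendale: 1 − 2 = -1
  Irvine: 0 − 3 = -3
Dover has the best Copeland score.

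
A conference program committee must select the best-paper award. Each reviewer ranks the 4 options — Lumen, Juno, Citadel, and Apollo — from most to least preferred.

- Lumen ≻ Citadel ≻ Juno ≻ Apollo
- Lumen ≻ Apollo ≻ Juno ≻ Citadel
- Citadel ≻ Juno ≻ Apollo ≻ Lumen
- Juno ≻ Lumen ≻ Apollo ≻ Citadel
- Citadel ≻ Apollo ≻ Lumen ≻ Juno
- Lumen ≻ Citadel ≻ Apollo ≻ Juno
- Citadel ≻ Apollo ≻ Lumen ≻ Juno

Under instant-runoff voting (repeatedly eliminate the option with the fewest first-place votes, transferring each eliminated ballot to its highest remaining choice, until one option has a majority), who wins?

Lumen

Round 1: Lumen 3, Citadel 3, Juno 1, Apollo 0. Apollo has the fewest and is eliminated.
Round 2: Lumen 3, Citadel 3, Juno 1. Juno has the fewest and is eliminated.
Round 3: Lumen 4, Citadel 3. Lumen has a majority.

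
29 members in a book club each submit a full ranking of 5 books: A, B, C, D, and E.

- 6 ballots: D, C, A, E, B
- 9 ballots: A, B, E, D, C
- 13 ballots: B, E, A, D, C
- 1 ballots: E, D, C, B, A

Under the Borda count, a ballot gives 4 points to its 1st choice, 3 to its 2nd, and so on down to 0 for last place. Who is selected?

Borda scores:
  A: 6·2 + 9·4 + 13·2 + 0 = 74
  B: 6·0 + 9·3 + 13·4 + 1 = 80
  C: 6·3 + 9·0 + 13·0 + 2 = 20
  D: 6·4 + 9·1 + 13·1 + 3 = 49
  E: 6·1 + 9·2 + 13·3 + 4 = 67
B has the highest total.

B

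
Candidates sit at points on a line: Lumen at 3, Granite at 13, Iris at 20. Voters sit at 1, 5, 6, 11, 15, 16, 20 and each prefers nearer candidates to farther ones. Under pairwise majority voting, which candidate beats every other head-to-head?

With single-peaked preferences on a line, the Condorcet winner is the candidate closest to the median voter.
The median voter (position 11) is closest to Granite at 13.
Check: Granite vs Iris — voters closer to Granite: 6 of 7.

Granite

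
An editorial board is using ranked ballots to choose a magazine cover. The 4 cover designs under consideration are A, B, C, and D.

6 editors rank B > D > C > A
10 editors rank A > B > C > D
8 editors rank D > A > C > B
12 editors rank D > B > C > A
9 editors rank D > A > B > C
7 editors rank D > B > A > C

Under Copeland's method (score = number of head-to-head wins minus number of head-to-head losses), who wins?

Pairwise results:
  A vs B: A wins 27–25.
  A vs C: A wins 34–18.
  A vs D: D wins 42–10.
  B vs C: B wins 44–8.
  B vs D: D wins 36–16.
  C vs D: D wins 42–10.
Copeland scores (wins − losses):
  A: 2 − 1 = 1
  B: 1 − 2 = -1
  C: 0 − 3 = -3
  D: 3 − 0 = 3
D has the best Copeland score.

D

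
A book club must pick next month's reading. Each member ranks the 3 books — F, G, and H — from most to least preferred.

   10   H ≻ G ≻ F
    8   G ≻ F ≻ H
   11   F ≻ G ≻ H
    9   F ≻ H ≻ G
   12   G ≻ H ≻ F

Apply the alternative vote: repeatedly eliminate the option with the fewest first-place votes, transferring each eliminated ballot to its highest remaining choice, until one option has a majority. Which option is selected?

Round 1: F 20, G 20, H 10. H has the fewest and is eliminated.
Round 2: G 30, F 20. G has a majority.

G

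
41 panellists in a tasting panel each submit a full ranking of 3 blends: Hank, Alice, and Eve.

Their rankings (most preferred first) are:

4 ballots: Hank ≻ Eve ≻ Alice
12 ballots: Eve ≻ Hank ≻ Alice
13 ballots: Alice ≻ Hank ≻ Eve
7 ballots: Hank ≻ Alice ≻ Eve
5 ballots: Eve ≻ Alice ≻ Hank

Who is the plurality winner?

First-place vote totals:
  Hank: 11
  Alice: 13
  Eve: 17
Eve has the most first-place votes.

Eve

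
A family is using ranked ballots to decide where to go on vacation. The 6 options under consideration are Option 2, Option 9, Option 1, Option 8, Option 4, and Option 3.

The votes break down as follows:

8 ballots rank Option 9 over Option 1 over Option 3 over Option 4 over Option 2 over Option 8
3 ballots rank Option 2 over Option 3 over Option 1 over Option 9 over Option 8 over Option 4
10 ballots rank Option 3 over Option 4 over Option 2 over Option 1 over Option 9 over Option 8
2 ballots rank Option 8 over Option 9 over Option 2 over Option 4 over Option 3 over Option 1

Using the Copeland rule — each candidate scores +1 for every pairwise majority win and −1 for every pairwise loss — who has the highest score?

Option 3

Pairwise results:
  Option 2 vs Option 9: Option 2 wins 13–10.
  Option 2 vs Option 1: Option 2 wins 15–8.
  Option 2 vs Option 8: Option 2 wins 21–2.
  Option 2 vs Option 4: Option 4 wins 18–5.
  Option 2 vs Option 3: Option 3 wins 18–5.
  Option 9 vs Option 1: Option 1 wins 13–10.
  Option 9 vs Option 8: Option 9 wins 21–2.
  Option 9 vs Option 4: Option 9 wins 13–10.
  Option 9 vs Option 3: Option 3 wins 13–10.
  Option 1 vs Option 8: Option 1 wins 21–2.
  Option 1 vs Option 4: Option 4 wins 12–11.
  Option 1 vs Option 3: Option 3 wins 15–8.
  Option 8 vs Option 4: Option 4 wins 18–5.
  Option 8 vs Option 3: Option 3 wins 21–2.
  Option 4 vs Option 3: Option 3 wins 21–2.
Copeland scores (wins − losses):
  Option 2: 3 − 2 = 1
  Option 9: 2 − 3 = -1
  Option 1: 2 − 3 = -1
  Option 8: 0 − 5 = -5
  Option 4: 3 − 2 = 1
  Option 3: 5 − 0 = 5
Option 3 has the best Copeland score.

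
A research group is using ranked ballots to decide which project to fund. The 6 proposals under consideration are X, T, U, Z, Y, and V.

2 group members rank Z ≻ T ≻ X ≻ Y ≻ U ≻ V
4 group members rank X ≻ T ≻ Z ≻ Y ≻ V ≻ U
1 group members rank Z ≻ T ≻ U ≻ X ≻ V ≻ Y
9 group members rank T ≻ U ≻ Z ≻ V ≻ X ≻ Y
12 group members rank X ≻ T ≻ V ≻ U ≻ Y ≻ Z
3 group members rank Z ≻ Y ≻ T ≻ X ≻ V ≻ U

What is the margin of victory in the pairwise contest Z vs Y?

7

Ballots ranking Z above Y: 2+4+1+9+3 = 19.
Ballots ranking Y above Z: 12.
Z wins 19–12, a margin of 7.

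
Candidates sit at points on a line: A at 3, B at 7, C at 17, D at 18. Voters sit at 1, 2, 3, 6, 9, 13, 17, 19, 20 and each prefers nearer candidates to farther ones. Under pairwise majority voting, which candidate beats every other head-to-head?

B

With single-peaked preferences on a line, the Condorcet winner is the candidate closest to the median voter.
The median voter (position 9) is closest to B at 7.
Check: B vs A — voters closer to B: 6 of 9.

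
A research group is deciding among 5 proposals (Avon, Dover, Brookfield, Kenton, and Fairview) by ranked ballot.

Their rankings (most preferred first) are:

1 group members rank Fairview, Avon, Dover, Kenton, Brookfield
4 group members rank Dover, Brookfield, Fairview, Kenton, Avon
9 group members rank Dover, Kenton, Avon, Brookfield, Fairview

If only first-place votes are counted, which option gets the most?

Dover

First-place vote totals:
  Avon: 0
  Dover: 13
  Brookfield: 0
  Kenton: 0
  Fairview: 1
Dover has the most first-place votes.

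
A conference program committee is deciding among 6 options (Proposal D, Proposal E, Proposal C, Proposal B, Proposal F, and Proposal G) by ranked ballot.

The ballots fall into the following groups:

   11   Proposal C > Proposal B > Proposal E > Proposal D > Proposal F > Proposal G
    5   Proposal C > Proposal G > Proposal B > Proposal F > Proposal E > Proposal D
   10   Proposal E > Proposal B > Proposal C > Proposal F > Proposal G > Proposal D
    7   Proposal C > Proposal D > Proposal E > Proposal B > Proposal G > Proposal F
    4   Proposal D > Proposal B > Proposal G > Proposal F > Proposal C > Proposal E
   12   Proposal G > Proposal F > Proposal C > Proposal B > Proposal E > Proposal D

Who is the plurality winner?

First-place vote totals:
  Proposal D: 4
  Proposal E: 10
  Proposal C: 23
  Proposal B: 0
  Proposal F: 0
  Proposal G: 12
Proposal C has the most first-place votes.

Proposal C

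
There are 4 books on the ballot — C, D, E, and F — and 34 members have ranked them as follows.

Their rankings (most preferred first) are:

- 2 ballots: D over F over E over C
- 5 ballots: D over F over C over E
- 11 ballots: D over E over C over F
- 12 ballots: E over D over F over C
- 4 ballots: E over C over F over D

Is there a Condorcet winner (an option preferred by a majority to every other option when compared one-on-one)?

Yes

Head-to-head results (34 voters total):
C vs D: D wins 30–4.
C vs E: E wins 29–5.
C vs F: F wins 19–15.
D vs E: D wins 18–16.
D vs F: D wins 30–4.
E vs F: E wins 27–7.
D beats each rival — C (30–4), E (18–16), F (30–4) — so D is the Condorcet winner.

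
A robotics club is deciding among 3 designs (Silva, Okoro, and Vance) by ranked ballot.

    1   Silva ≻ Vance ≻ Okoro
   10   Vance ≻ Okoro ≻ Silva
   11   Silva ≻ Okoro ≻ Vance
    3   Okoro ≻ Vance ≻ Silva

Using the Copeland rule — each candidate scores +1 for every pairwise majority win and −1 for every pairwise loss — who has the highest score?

Okoro

Pairwise results:
  Silva vs Okoro: Okoro wins 13–12.
  Silva vs Vance: Vance wins 13–12.
  Okoro vs Vance: Okoro wins 14–11.
Copeland scores (wins − losses):
  Silva: 0 − 2 = -2
  Okoro: 2 − 0 = 2
  Vance: 1 − 1 = 0
Okoro has the best Copeland score.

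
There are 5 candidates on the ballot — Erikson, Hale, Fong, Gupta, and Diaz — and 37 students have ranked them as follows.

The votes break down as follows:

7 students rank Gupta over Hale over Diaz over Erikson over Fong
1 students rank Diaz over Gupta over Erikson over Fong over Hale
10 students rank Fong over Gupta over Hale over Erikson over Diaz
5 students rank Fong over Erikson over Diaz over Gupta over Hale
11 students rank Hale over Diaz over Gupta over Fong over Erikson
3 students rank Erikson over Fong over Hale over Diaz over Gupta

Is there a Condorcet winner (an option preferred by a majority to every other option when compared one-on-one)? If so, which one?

Head-to-head results (37 voters total):
Erikson vs Hale: Hale wins 28–9.
Erikson vs Fong: Fong wins 26–11.
Erikson vs Gupta: Gupta wins 29–8.
Erikson vs Diaz: Diaz wins 19–18.
Hale vs Fong: Fong wins 19–18.
Hale vs Gupta: Gupta wins 23–14.
Hale vs Diaz: Hale wins 31–6.
Fong vs Gupta: Gupta wins 19–18.
Fong vs Diaz: Diaz wins 19–18.
Gupta vs Diaz: Diaz wins 20–17.
No candidate beats all others: Hale beats Diaz beats Fong beats Hale, a majority cycle.

There is no Condorcet winner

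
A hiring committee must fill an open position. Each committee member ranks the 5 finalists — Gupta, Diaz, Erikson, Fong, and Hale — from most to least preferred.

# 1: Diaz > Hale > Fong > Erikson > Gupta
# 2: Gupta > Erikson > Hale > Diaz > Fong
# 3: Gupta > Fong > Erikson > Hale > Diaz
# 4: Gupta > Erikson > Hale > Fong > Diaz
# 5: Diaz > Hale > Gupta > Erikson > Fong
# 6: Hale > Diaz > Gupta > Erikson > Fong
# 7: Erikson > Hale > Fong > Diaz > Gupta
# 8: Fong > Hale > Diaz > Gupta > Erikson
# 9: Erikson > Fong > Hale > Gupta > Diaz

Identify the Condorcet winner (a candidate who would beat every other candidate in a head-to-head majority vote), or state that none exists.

There is no Condorcet winner

Head-to-head results (9 voters total):
Gupta vs Diaz: Diaz wins 5–4.
Gupta vs Erikson: Gupta wins 6–3.
Gupta vs Fong: Gupta wins 5–4.
Gupta vs Hale: Hale wins 6–3.
Diaz vs Erikson: Erikson wins 5–4.
Diaz vs Fong: Fong wins 5–4.
Diaz vs Hale: Hale wins 7–2.
Erikson vs Fong: Erikson wins 6–3.
Erikson vs Hale: Erikson wins 5–4.
Fong vs Hale: Hale wins 6–3.
No candidate beats all others: Gupta beats Erikson beats Diaz beats Gupta, a majority cycle.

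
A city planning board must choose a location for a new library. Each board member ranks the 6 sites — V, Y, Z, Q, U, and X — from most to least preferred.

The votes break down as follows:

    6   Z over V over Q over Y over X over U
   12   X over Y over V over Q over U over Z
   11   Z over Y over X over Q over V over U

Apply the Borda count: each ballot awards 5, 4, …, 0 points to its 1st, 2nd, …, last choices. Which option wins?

Borda scores:
  V: 6·4 + 12·3 + 11·1 = 71
  Y: 6·2 + 12·4 + 11·4 = 104
  Z: 6·5 + 12·0 + 11·5 = 85
  Q: 6·3 + 12·2 + 11·2 = 64
  U: 6·0 + 12·1 + 11·0 = 12
  X: 6·1 + 12·5 + 11·3 = 99
Y has the highest total.

Y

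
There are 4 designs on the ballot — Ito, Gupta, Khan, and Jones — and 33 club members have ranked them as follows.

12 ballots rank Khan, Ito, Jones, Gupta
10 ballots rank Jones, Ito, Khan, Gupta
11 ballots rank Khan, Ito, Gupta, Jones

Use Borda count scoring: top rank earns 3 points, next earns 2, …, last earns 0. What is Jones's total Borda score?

42

Borda scores:
  Ito: 12·2 + 10·2 + 11·2 = 66
  Gupta: 12·0 + 10·0 + 11·1 = 11
  Khan: 12·3 + 10·1 + 11·3 = 79
  Jones: 12·1 + 10·3 + 11·0 = 42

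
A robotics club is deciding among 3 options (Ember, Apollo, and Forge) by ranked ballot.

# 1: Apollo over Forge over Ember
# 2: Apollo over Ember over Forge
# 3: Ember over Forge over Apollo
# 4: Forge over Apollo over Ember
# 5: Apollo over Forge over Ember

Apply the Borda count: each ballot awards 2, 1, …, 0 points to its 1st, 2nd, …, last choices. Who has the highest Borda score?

Borda scores:
  Ember: 0 + 1 + 2 + 0 + 0 = 3
  Apollo: 2 + 2 + 0 + 1 + 2 = 7
  Forge: 1 + 0 + 1 + 2 + 1 = 5
Apollo has the highest total.

Apollo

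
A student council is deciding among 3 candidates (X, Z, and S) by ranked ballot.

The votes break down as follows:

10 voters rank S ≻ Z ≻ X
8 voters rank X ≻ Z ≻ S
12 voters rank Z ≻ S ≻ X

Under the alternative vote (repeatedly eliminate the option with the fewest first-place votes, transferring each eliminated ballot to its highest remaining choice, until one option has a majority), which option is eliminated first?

X

Round 1: Z 12, S 10, X 8. X has the fewest and is eliminated.
Round 2: Z 20, S 10. Z has a majority.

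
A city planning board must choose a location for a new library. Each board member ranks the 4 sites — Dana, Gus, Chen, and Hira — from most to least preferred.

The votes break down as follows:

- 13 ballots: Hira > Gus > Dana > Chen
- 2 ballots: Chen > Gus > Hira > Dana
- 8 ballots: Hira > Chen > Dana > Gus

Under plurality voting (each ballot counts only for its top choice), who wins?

Hira

First-place vote totals:
  Dana: 0
  Gus: 0
  Chen: 2
  Hira: 21
Hira has the most first-place votes.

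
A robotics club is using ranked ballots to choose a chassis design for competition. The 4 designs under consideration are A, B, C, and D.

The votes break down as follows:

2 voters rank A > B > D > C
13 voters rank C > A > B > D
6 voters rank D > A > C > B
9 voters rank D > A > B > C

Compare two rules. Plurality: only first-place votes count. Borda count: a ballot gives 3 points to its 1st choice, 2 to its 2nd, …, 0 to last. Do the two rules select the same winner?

Plurality first-place counts: A 2, B 0, C 13, D 15 → D.
Borda totals: A 62, B 26, C 45, D 47 → A.
The two rules disagree: plurality picks D, Borda picks A.

No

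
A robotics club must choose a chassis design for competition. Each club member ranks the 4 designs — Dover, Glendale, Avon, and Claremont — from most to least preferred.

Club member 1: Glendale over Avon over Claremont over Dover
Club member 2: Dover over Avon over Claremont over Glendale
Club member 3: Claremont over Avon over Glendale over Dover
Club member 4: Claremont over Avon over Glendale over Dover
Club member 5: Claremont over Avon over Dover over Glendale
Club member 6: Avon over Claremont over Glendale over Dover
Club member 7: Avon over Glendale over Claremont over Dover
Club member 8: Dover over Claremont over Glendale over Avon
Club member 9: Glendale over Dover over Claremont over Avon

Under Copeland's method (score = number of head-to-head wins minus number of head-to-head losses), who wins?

Claremont

Pairwise results:
  Dover vs Glendale: Glendale wins 6–3.
  Dover vs Avon: Avon wins 6–3.
  Dover vs Claremont: Claremont wins 6–3.
  Glendale vs Avon: Avon wins 6–3.
  Glendale vs Claremont: Claremont wins 6–3.
  Avon vs Claremont: Claremont wins 5–4.
Copeland scores (wins − losses):
  Dover: 0 − 3 = -3
  Glendale: 1 − 2 = -1
  Avon: 2 − 1 = 1
  Claremont: 3 − 0 = 3
Claremont has the best Copeland score.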